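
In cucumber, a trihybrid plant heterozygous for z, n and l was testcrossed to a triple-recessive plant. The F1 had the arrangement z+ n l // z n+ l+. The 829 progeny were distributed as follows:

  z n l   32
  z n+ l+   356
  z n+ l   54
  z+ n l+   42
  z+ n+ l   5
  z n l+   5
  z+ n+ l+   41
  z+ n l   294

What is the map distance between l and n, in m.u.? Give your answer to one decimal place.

12.8 m.u.

The two rarest classes, z+ n+ l and z n l+, are the double crossovers. Comparing them with the parentals, only the n allele has switched, so n is the middle locus and the order is z – n – l.
Crossovers in the n–l interval produce the single-crossover classes z+ n l+ and z n+ l (42 + 54 = 96) plus the double crossovers (10).
RF(n–l) = (96 + 10) / 829 = 106/829 = 0.1279 → 12.8 m.u.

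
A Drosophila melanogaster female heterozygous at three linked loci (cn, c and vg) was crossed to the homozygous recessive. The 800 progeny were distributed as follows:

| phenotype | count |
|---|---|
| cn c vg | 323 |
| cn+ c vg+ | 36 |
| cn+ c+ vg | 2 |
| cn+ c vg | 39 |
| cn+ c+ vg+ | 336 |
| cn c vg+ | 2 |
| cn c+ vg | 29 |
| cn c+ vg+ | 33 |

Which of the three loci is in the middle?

vg

The two most frequent reciprocal classes, cn c vg and cn+ c+ vg+, are the parental types, so the F1 was cn c vg / cn+ c+ vg+.
The two rarest classes, cn c vg+ and cn+ c+ vg, are the double crossovers. Comparing them with the parentals, only the vg allele has switched, so vg is the middle locus and the order is c – vg – cn.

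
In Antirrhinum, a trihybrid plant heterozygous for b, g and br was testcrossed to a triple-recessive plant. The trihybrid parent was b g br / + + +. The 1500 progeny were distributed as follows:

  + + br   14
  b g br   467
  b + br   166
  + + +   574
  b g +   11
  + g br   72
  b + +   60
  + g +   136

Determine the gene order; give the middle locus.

The two rarest classes, b g + and + + br, are the double crossovers. Comparing them with the parentals, only the br allele has switched, so br is the middle locus and the order is g – br – b.

br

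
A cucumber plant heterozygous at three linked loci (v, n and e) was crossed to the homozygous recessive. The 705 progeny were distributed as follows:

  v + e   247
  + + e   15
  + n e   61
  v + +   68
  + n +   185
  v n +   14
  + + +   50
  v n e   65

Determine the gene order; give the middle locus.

The two most frequent reciprocal classes, + n + and v + e, are the parental types, so the F1 was + n + / v + e.
The two rarest classes, v n + and + + e, are the double crossovers. Comparing them with the parentals, only the v allele has switched, so v is the middle locus and the order is e – v – n.

v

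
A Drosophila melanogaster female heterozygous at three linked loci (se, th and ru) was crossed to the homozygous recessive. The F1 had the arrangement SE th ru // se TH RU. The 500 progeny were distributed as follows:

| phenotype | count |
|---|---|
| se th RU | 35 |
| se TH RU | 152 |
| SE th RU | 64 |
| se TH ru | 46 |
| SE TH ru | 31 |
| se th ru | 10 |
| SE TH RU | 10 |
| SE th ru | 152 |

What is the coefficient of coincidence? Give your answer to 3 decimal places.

0.894

The two rarest classes, se th ru and SE TH RU, are the double crossovers. Comparing them with the parentals, only the se allele has switched, so se is the middle locus and the order is th – se – ru.
th–se: (66 + 20)/500 = 0.1720; se–ru: (110 + 20)/500 = 0.2600.
Expected DCO frequency = 0.1720 × 0.2600 ≈ 0.04472; observed = 20/500 ≈ 0.04000.
Coefficient of coincidence = 0.04000/0.04472 ≈ 0.894.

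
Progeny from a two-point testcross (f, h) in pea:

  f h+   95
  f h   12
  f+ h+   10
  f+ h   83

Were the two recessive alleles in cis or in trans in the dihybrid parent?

trans

The two most frequent classes are f+ h (83) and f h+ (95); these are the parental (non-recombinant) types.
So the F1 carried f+ h on one chromosome and f h+ on the other — the recessive alleles are on opposite chromosomes (trans / repulsion).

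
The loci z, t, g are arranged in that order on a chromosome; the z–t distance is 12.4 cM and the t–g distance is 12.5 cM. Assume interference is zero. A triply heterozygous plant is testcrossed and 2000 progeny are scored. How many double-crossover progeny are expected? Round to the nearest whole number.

Map distances give recombination frequencies of 0.124 and 0.125 for the two intervals.
With no interference, expected double-crossover frequency = 0.124 × 0.125 = 0.01550.
Expected number = 0.01550 × 2000 = 31.00 ≈ 31.

31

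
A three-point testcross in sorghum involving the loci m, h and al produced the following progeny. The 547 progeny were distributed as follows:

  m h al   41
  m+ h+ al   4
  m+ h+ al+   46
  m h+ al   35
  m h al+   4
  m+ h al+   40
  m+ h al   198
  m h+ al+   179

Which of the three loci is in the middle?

h

The two most frequent reciprocal classes, m h+ al+ and m+ h al, are the parental types, so the F1 was m h+ al+ / m+ h al.
The two rarest classes, m h al+ and m+ h+ al, are the double crossovers. Comparing them with the parentals, only the h allele has switched, so h is the middle locus and the order is m – h – al.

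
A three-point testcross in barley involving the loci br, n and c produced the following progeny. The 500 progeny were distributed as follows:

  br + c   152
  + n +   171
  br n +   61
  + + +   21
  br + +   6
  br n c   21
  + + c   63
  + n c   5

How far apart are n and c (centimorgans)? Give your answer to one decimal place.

10.6 centimorgans

The two most frequent reciprocal classes, br + c and + n +, are the parental types, so the F1 was br + c / + n +.
The two rarest classes, br + + and + n c, are the double crossovers. Comparing them with the parentals, only the c allele has switched, so c is the middle locus and the order is br – c – n.
Crossovers in the c–n interval produce the single-crossover classes br n c and + + + (21 + 21 = 42) plus the double crossovers (11).
RF(c–n) = (42 + 11) / 500 = 53/500 = 0.1060 → 10.6 centimorgans.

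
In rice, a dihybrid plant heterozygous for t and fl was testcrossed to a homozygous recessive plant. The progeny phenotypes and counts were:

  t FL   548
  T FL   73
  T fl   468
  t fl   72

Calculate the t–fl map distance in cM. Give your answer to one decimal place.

12.5 cM

The two most frequent classes, T fl (468) and t FL (548), are the parental types, so the F1 was T fl / t FL.
The recombinant classes are T FL and t fl: 73 + 72 = 145.
Recombination frequency = 145/1161 = 0.1249 ≈ 12.5%, i.e. 12.5 cM.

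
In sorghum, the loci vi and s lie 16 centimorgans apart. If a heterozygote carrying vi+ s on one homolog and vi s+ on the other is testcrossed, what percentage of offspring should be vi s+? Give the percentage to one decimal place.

A map distance of 16 centimorgans corresponds to a recombination frequency of 0.160.
The F1 is vi+ s / vi s+, so vi s+ is a parental gamete class with expected frequency (1 − r)/2 = 0.840/2 = 0.4200.
That is 0.4200 = 42.0% of the progeny.

42.0%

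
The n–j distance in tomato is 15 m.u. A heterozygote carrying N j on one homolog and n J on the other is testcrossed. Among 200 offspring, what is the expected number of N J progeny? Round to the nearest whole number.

A map distance of 15 m.u. corresponds to a recombination frequency of 0.150.
The F1 is N j / n J, so N J is a recombinant gamete class with expected frequency r/2 = 0.150/2 = 0.0750.
Expected number = 0.0750 × 200 = 15.00 ≈ 15.

15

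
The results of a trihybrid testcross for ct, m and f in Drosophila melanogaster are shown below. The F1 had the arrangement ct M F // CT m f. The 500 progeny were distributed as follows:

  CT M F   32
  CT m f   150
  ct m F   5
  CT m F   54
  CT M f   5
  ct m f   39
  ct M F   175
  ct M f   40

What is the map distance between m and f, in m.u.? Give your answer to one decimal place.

20.8 m.u.

The two rarest classes, ct m F and CT M f, are the double crossovers. Comparing them with the parentals, only the m allele has switched, so m is the middle locus and the order is ct – m – f.
Crossovers in the m–f interval produce the single-crossover classes ct M f and CT m F (40 + 54 = 94) plus the double crossovers (10).
RF(m–f) = (94 + 10) / 500 = 104/500 = 0.2080 → 20.8 m.u.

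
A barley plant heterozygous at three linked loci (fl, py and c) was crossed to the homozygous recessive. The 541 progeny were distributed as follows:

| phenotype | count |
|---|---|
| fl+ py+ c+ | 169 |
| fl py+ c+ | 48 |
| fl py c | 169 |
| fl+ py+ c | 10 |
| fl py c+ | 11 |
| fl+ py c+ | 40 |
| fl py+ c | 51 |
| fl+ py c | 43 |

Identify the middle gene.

The two most frequent reciprocal classes, fl py c and fl+ py+ c+, are the parental types, so the F1 was fl py c / fl+ py+ c+.
The two rarest classes, fl py c+ and fl+ py+ c, are the double crossovers. Comparing them with the parentals, only the c allele has switched, so c is the middle locus and the order is fl – c – py.

c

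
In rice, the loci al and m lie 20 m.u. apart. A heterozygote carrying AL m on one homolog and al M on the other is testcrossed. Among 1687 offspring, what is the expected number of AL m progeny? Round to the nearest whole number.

675

A map distance of 20 m.u. corresponds to a recombination frequency of 0.200.
The F1 is AL m / al M, so AL m is a parental gamete class with expected frequency (1 − r)/2 = 0.800/2 = 0.4000.
Expected number = 0.4000 × 1687 = 674.80 ≈ 675.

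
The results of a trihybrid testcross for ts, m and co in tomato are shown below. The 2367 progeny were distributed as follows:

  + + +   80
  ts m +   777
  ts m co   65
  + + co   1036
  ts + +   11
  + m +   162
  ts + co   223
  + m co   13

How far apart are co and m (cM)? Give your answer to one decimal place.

7.1 cM

The two most frequent reciprocal classes, + + co and ts m +, are the parental types, so the F1 was + + co / ts m +.
The two rarest classes, + m co and ts + +, are the double crossovers. Comparing them with the parentals, only the m allele has switched, so m is the middle locus and the order is ts – m – co.
Crossovers in the m–co interval produce the single-crossover classes + + + and ts m co (80 + 65 = 145) plus the double crossovers (24).
RF(m–co) = (145 + 24) / 2367 = 169/2367 = 0.0714 → 7.1 cM.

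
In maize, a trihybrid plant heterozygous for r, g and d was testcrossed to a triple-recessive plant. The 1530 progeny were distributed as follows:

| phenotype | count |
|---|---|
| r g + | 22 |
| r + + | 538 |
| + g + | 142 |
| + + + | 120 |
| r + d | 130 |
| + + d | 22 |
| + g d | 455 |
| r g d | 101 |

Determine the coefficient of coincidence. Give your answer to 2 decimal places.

0.80

The two most frequent reciprocal classes, + g d and r + +, are the parental types, so the F1 was + g d / r + +.
The two rarest classes, + + d and r g +, are the double crossovers. Comparing them with the parentals, only the g allele has switched, so g is the middle locus and the order is r – g – d.
r–g: (221 + 44)/1530 = 0.1732; g–d: (272 + 44)/1530 = 0.2065.
Expected DCO frequency = 0.1732 × 0.2065 ≈ 0.03577; observed = 44/1530 ≈ 0.02876.
Coefficient of coincidence = 0.02876/0.03577 ≈ 0.80.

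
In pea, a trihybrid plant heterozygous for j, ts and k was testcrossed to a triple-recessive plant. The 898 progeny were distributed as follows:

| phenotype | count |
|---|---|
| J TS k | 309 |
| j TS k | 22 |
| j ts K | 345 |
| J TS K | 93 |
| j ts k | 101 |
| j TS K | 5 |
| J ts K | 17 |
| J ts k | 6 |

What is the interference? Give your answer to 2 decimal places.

0.04

The two most frequent reciprocal classes, j ts K and J TS k, are the parental types, so the F1 was j ts K / J TS k.
The two rarest classes, j TS K and J ts k, are the double crossovers. Comparing them with the parentals, only the ts allele has switched, so ts is the middle locus and the order is k – ts – j.
k–ts: (194 + 11)/898 = 0.2283; ts–j: (39 + 11)/898 = 0.0557.
Expected DCO frequency = 0.2283 × 0.0557 ≈ 0.01272; observed = 11/898 ≈ 0.01225.
Coefficient of coincidence = 0.01225/0.01272 ≈ 0.96; interference = 1 − 0.96 = 0.04.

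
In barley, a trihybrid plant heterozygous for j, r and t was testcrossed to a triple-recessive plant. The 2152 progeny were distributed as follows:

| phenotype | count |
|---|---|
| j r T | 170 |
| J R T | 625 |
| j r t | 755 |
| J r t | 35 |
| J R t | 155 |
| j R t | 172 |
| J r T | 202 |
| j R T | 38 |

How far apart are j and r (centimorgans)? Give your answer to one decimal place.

20.8 centimorgans

The two most frequent reciprocal classes, J R T and j r t, are the parental types, so the F1 was J R T / j r t.
The two rarest classes, j R T and J r t, are the double crossovers. Comparing them with the parentals, only the j allele has switched, so j is the middle locus and the order is t – j – r.
Crossovers in the j–r interval produce the single-crossover classes J r T and j R t (202 + 172 = 374) plus the double crossovers (73).
RF(j–r) = (374 + 73) / 2152 = 447/2152 = 0.2077 → 20.8 centimorgans.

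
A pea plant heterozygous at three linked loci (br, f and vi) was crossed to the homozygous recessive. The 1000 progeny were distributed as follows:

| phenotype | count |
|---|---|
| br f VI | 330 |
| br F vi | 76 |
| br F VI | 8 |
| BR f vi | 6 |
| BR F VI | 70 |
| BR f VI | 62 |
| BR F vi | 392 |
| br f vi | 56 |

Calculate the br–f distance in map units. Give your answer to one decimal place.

The two most frequent reciprocal classes, BR F vi and br f VI, are the parental types, so the F1 was BR F vi / br f VI.
The two rarest classes, BR f vi and br F VI, are the double crossovers. Comparing them with the parentals, only the f allele has switched, so f is the middle locus and the order is br – f – vi.
Crossovers in the br–f interval produce the single-crossover classes br F vi and BR f VI (76 + 62 = 138) plus the double crossovers (14).
RF(br–f) = (138 + 14) / 1000 = 152/1000 = 0.1520 → 15.2 map units.

15.2 map units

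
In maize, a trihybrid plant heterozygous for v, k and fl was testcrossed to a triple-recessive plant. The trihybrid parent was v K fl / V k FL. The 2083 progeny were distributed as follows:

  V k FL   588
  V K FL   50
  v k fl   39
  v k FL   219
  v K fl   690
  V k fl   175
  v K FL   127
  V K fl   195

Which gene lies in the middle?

The two rarest classes, v k fl and V K FL, are the double crossovers. Comparing them with the parentals, only the k allele has switched, so k is the middle locus and the order is fl – k – v.

k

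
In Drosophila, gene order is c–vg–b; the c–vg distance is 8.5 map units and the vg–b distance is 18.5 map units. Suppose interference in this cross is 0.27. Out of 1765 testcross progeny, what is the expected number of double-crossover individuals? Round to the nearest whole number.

Map distances give recombination frequencies of 0.085 and 0.185 for the two intervals.
With interference 0.27 (so coincidence = 0.73), expected double-crossover frequency = 0.085 × 0.185 × 0.73 = 0.01148.
Expected number = 0.01148 × 1765 = 20.26 ≈ 20.

20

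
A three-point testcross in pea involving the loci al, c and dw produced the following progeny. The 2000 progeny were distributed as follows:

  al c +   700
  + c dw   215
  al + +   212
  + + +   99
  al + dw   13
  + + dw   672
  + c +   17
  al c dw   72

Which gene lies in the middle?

al

The two most frequent reciprocal classes, + + dw and al c +, are the parental types, so the F1 was + + dw / al c +.
The two rarest classes, al + dw and + c +, are the double crossovers. Comparing them with the parentals, only the al allele has switched, so al is the middle locus and the order is dw – al – c.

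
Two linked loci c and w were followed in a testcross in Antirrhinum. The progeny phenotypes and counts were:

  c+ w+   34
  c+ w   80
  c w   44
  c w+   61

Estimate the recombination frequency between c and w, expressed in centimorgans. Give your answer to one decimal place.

The two most frequent classes, c+ w (80) and c w+ (61), are the parental types, so the F1 was c+ w / c w+.
The recombinant classes are c+ w+ and c w: 34 + 44 = 78.
Recombination frequency = 78/219 = 0.3562 ≈ 35.6%, i.e. 35.6 centimorgans.

35.6 centimorgans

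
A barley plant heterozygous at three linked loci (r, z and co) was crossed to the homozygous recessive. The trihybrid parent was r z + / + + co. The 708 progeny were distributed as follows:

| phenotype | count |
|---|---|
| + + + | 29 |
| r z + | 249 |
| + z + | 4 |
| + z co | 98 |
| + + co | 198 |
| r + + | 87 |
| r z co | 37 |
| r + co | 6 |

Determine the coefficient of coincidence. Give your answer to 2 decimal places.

The two rarest classes, + z + and r + co, are the double crossovers. Comparing them with the parentals, only the r allele has switched, so r is the middle locus and the order is co – r – z.
co–r: (66 + 10)/708 = 0.1073; r–z: (185 + 10)/708 = 0.2754.
Expected DCO frequency = 0.1073 × 0.2754 ≈ 0.02955; observed = 10/708 ≈ 0.01412.
Coefficient of coincidence = 0.01412/0.02955 ≈ 0.48.

0.48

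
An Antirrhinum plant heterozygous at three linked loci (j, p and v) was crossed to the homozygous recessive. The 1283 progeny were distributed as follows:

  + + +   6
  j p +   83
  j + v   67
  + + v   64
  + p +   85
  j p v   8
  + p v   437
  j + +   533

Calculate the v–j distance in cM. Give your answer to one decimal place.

The two most frequent reciprocal classes, + p v and j + +, are the parental types, so the F1 was + p v / j + +.
The two rarest classes, j p v and + + +, are the double crossovers. Comparing them with the parentals, only the j allele has switched, so j is the middle locus and the order is p – j – v.
Crossovers in the j–v interval produce the single-crossover classes + p + and j + v (85 + 67 = 152) plus the double crossovers (14).
RF(j–v) = (152 + 14) / 1283 = 166/1283 = 0.1294 → 12.9 cM.

12.9 cM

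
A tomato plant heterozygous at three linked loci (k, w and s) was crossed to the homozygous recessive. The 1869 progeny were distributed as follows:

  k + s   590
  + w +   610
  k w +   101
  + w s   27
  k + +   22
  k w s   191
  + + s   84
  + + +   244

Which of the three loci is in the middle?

s

The two most frequent reciprocal classes, k + s and + w +, are the parental types, so the F1 was k + s / + w +.
The two rarest classes, k + + and + w s, are the double crossovers. Comparing them with the parentals, only the s allele has switched, so s is the middle locus and the order is k – s – w.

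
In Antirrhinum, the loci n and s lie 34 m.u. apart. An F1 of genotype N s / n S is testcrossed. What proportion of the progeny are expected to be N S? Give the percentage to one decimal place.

A map distance of 34 m.u. corresponds to a recombination frequency of 0.340.
The F1 is N s / n S, so N S is a recombinant gamete class with expected frequency r/2 = 0.340/2 = 0.1700.
That is 0.1700 = 17.0% of the progeny.

17.0%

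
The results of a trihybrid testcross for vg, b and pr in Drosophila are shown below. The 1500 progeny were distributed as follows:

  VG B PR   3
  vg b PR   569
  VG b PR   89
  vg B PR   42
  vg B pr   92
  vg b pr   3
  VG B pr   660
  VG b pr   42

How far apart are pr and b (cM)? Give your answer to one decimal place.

6.0 cM

The two most frequent reciprocal classes, vg b PR and VG B pr, are the parental types, so the F1 was vg b PR / VG B pr.
The two rarest classes, vg b pr and VG B PR, are the double crossovers. Comparing them with the parentals, only the pr allele has switched, so pr is the middle locus and the order is b – pr – vg.
Crossovers in the b–pr interval produce the single-crossover classes vg B PR and VG b pr (42 + 42 = 84) plus the double crossovers (6).
RF(b–pr) = (84 + 6) / 1500 = 90/1500 = 0.0600 → 6.0 cM.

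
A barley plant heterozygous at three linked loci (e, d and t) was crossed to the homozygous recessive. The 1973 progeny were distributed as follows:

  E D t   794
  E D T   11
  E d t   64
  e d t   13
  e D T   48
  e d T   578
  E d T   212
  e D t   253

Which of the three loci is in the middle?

t

The two most frequent reciprocal classes, E D t and e d T, are the parental types, so the F1 was E D t / e d T.
The two rarest classes, E D T and e d t, are the double crossovers. Comparing them with the parentals, only the t allele has switched, so t is the middle locus and the order is e – t – d.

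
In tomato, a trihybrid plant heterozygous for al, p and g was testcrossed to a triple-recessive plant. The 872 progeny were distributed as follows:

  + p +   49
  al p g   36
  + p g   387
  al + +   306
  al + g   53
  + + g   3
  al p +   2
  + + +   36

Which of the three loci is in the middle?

The two most frequent reciprocal classes, al + + and + p g, are the parental types, so the F1 was al + + / + p g.
The two rarest classes, al p + and + + g, are the double crossovers. Comparing them with the parentals, only the p allele has switched, so p is the middle locus and the order is al – p – g.

p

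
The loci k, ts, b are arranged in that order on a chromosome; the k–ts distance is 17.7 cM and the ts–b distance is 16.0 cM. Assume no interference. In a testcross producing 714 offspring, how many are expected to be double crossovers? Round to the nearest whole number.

20

Map distances give recombination frequencies of 0.177 and 0.160 for the two intervals.
With no interference, expected double-crossover frequency = 0.177 × 0.160 = 0.02832.
Expected number = 0.02832 × 714 = 20.22 ≈ 20.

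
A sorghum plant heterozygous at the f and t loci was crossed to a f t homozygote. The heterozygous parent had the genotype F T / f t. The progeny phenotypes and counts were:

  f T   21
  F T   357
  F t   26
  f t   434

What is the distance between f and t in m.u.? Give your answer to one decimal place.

The recombinant classes are F t and f T: 26 + 21 = 47.
Recombination frequency = 47/838 = 0.0561 ≈ 5.6%, i.e. 5.6 m.u.

5.6 m.u.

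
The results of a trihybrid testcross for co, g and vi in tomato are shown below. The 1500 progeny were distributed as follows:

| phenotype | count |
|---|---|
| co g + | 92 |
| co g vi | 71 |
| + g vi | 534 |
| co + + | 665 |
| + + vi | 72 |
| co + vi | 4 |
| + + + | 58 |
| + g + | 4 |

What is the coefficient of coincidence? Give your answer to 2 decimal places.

0.51

The two most frequent reciprocal classes, co + + and + g vi, are the parental types, so the F1 was co + + / + g vi.
The two rarest classes, co + vi and + g +, are the double crossovers. Comparing them with the parentals, only the vi allele has switched, so vi is the middle locus and the order is co – vi – g.
co–vi: (129 + 8)/1500 = 0.0913; vi–g: (164 + 8)/1500 = 0.1147.
Expected DCO frequency = 0.0913 × 0.1147 ≈ 0.01047; observed = 8/1500 ≈ 0.00533.
Coefficient of coincidence = 0.00533/0.01047 ≈ 0.51.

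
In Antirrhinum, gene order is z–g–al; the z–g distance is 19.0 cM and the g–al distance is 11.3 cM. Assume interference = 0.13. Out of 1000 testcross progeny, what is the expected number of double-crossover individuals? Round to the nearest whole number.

19

Map distances give recombination frequencies of 0.190 and 0.113 for the two intervals.
With interference 0.13 (so coincidence = 0.87), expected double-crossover frequency = 0.190 × 0.113 × 0.87 = 0.01868.
Expected number = 0.01868 × 1000 = 18.68 ≈ 19.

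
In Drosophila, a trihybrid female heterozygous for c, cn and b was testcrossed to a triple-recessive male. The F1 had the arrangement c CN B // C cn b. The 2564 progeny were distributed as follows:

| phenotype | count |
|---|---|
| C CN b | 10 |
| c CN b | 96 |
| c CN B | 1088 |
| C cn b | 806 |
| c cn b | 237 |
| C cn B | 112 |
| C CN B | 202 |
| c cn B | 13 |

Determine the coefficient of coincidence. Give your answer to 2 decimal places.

The two rarest classes, c cn B and C CN b, are the double crossovers. Comparing them with the parentals, only the cn allele has switched, so cn is the middle locus and the order is c – cn – b.
c–cn: (439 + 23)/2564 = 0.1802; cn–b: (208 + 23)/2564 = 0.0901.
Expected DCO frequency = 0.1802 × 0.0901 ≈ 0.01624; observed = 23/2564 ≈ 0.00897.
Coefficient of coincidence = 0.00897/0.01624 ≈ 0.55.

0.55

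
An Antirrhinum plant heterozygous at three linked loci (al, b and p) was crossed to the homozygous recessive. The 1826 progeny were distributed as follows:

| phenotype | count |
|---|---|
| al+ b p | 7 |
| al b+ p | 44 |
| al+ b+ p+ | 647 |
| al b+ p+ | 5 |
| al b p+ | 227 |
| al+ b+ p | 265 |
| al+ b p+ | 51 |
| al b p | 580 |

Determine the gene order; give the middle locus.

al

The two most frequent reciprocal classes, al b p and al+ b+ p+, are the parental types, so the F1 was al b p / al+ b+ p+.
The two rarest classes, al+ b p and al b+ p+, are the double crossovers. Comparing them with the parentals, only the al allele has switched, so al is the middle locus and the order is p – al – b.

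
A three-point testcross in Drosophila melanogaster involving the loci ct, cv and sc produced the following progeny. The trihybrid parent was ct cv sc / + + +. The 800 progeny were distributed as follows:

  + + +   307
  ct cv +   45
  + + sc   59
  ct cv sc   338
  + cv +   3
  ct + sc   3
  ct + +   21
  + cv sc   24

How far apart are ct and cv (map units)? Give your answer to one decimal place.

6.4 map units

The two rarest classes, ct + sc and + cv +, are the double crossovers. Comparing them with the parentals, only the cv allele has switched, so cv is the middle locus and the order is sc – cv – ct.
Crossovers in the cv–ct interval produce the single-crossover classes + cv sc and ct + + (24 + 21 = 45) plus the double crossovers (6).
RF(cv–ct) = (45 + 6) / 800 = 51/800 = 0.0638 → 6.4 map units.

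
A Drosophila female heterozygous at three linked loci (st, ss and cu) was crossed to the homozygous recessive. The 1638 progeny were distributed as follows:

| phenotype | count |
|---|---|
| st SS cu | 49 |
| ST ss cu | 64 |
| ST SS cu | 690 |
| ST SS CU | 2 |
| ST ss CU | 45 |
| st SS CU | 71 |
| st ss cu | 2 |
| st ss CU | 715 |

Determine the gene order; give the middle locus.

cu

The two most frequent reciprocal classes, st ss CU and ST SS cu, are the parental types, so the F1 was st ss CU / ST SS cu.
The two rarest classes, st ss cu and ST SS CU, are the double crossovers. Comparing them with the parentals, only the cu allele has switched, so cu is the middle locus and the order is ss – cu – st.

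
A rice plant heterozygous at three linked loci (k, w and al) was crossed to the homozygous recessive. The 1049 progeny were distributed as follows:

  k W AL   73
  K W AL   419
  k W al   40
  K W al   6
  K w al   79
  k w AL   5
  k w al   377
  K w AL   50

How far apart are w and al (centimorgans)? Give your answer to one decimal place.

9.6 centimorgans

The two most frequent reciprocal classes, k w al and K W AL, are the parental types, so the F1 was k w al / K W AL.
The two rarest classes, k w AL and K W al, are the double crossovers. Comparing them with the parentals, only the al allele has switched, so al is the middle locus and the order is w – al – k.
Crossovers in the w–al interval produce the single-crossover classes k W al and K w AL (40 + 50 = 90) plus the double crossovers (11).
RF(w–al) = (90 + 11) / 1049 = 101/1049 = 0.0963 → 9.6 centimorgans.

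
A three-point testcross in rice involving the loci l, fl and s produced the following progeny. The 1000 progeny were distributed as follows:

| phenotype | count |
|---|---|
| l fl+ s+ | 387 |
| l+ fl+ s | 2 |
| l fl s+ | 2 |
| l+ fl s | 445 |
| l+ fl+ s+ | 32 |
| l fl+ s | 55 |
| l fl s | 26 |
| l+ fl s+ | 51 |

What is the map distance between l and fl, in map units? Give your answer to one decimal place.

6.2 map units

The two most frequent reciprocal classes, l+ fl s and l fl+ s+, are the parental types, so the F1 was l+ fl s / l fl+ s+.
The two rarest classes, l+ fl+ s and l fl s+, are the double crossovers. Comparing them with the parentals, only the fl allele has switched, so fl is the middle locus and the order is l – fl – s.
Crossovers in the l–fl interval produce the single-crossover classes l fl s and l+ fl+ s+ (26 + 32 = 58) plus the double crossovers (4).
RF(l–fl) = (58 + 4) / 1000 = 62/1000 = 0.0620 → 6.2 map units.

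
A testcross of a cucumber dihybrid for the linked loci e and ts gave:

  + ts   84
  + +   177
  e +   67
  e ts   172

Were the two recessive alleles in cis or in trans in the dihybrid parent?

cis

The two most frequent classes are + + (177) and e ts (172); these are the parental (non-recombinant) types.
So the F1 carried + + on one chromosome and e ts on the other — the recessive alleles are on the same chromosome (cis / coupling).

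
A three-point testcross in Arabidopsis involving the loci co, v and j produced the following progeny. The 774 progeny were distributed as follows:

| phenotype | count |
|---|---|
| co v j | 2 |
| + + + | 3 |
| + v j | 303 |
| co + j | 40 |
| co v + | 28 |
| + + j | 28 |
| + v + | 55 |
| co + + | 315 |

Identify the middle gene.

The two most frequent reciprocal classes, + v j and co + +, are the parental types, so the F1 was + v j / co + +.
The two rarest classes, co v j and + + +, are the double crossovers. Comparing them with the parentals, only the co allele has switched, so co is the middle locus and the order is v – co – j.

co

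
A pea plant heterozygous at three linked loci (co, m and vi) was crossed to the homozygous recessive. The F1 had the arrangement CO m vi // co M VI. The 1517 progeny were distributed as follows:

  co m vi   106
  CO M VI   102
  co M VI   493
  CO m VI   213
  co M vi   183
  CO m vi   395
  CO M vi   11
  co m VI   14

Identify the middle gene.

The two rarest classes, CO M vi and co m VI, are the double crossovers. Comparing them with the parentals, only the m allele has switched, so m is the middle locus and the order is vi – m – co.

m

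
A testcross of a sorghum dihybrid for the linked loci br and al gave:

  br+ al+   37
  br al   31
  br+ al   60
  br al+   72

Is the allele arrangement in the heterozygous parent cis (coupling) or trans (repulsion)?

trans

The two most frequent classes are br+ al (60) and br al+ (72); these are the parental (non-recombinant) types.
So the F1 carried br+ al on one chromosome and br al+ on the other — the recessive alleles are on opposite chromosomes (trans / repulsion).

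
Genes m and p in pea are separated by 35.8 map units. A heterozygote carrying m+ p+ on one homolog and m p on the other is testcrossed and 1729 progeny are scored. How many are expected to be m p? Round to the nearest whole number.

A map distance of 35.8 map units corresponds to a recombination frequency of 0.358.
The F1 is m+ p+ / m p, so m p is a parental gamete class with expected frequency (1 − r)/2 = 0.642/2 = 0.3210.
Expected number = 0.3210 × 1729 = 555.01 ≈ 555.

555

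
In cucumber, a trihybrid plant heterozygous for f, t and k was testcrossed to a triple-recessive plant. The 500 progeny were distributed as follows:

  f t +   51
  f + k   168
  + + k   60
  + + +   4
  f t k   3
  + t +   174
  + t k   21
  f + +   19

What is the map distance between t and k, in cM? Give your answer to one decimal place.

9.4 cM

The two most frequent reciprocal classes, f + k and + t +, are the parental types, so the F1 was f + k / + t +.
The two rarest classes, f t k and + + +, are the double crossovers. Comparing them with the parentals, only the t allele has switched, so t is the middle locus and the order is k – t – f.
Crossovers in the k–t interval produce the single-crossover classes f + + and + t k (19 + 21 = 40) plus the double crossovers (7).
RF(k–t) = (40 + 7) / 500 = 47/500 = 0.0940 → 9.4 cM.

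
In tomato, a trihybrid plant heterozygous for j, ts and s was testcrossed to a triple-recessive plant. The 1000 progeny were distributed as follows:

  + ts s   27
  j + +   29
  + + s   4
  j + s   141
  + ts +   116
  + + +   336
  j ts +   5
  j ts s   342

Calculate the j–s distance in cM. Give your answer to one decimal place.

The two most frequent reciprocal classes, + + + and j ts s, are the parental types, so the F1 was + + + / j ts s.
The two rarest classes, + + s and j ts +, are the double crossovers. Comparing them with the parentals, only the s allele has switched, so s is the middle locus and the order is ts – s – j.
Crossovers in the s–j interval produce the single-crossover classes j + + and + ts s (29 + 27 = 56) plus the double crossovers (9).
RF(s–j) = (56 + 9) / 1000 = 65/1000 = 0.0650 → 6.5 cM.

6.5 cM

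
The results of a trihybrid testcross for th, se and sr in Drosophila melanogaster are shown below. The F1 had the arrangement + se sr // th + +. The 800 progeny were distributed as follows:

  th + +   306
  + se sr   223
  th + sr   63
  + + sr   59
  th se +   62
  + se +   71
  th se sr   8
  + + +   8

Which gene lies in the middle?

The two rarest classes, th se sr and + + +, are the double crossovers. Comparing them with the parentals, only the th allele has switched, so th is the middle locus and the order is sr – th – se.

th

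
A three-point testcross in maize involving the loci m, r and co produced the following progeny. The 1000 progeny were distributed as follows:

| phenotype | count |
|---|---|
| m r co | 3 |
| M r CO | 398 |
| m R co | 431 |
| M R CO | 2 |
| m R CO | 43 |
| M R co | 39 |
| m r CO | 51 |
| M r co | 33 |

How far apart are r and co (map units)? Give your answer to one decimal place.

8.1 map units

The two most frequent reciprocal classes, m R co and M r CO, are the parental types, so the F1 was m R co / M r CO.
The two rarest classes, m r co and M R CO, are the double crossovers. Comparing them with the parentals, only the r allele has switched, so r is the middle locus and the order is m – r – co.
Crossovers in the r–co interval produce the single-crossover classes m R CO and M r co (43 + 33 = 76) plus the double crossovers (5).
RF(r–co) = (76 + 5) / 1000 = 81/1000 = 0.0810 → 8.1 map units.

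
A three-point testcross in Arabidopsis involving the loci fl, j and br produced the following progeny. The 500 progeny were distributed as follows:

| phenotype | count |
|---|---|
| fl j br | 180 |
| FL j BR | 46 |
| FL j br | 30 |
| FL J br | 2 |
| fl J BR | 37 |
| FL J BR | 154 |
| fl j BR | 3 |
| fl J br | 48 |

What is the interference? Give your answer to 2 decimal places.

0.65

The two most frequent reciprocal classes, fl j br and FL J BR, are the parental types, so the F1 was fl j br / FL J BR.
The two rarest classes, fl j BR and FL J br, are the double crossovers. Comparing them with the parentals, only the br allele has switched, so br is the middle locus and the order is fl – br – j.
fl–br: (67 + 5)/500 = 0.1440; br–j: (94 + 5)/500 = 0.1980.
Expected DCO frequency = 0.1440 × 0.1980 ≈ 0.02851; observed = 5/500 ≈ 0.01000.
Coefficient of coincidence = 0.01000/0.02851 ≈ 0.35; interference = 1 − 0.35 = 0.65.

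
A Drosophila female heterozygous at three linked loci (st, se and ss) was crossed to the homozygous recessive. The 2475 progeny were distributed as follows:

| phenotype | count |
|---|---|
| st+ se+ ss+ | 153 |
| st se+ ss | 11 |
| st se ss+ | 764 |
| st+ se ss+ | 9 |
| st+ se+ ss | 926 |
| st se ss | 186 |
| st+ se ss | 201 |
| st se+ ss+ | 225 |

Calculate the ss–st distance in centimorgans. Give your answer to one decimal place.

The two most frequent reciprocal classes, st+ se+ ss and st se ss+, are the parental types, so the F1 was st+ se+ ss / st se ss+.
The two rarest classes, st se+ ss and st+ se ss+, are the double crossovers. Comparing them with the parentals, only the st allele has switched, so st is the middle locus and the order is se – st – ss.
Crossovers in the st–ss interval produce the single-crossover classes st+ se+ ss+ and st se ss (153 + 186 = 339) plus the double crossovers (20).
RF(st–ss) = (339 + 20) / 2475 = 359/2475 = 0.1451 → 14.5 centimorgans.

14.5 centimorgans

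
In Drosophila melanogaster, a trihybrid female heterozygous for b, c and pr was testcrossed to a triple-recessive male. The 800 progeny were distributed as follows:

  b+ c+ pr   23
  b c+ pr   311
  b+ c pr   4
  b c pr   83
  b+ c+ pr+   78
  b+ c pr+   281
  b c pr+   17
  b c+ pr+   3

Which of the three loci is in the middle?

pr

The two most frequent reciprocal classes, b c+ pr and b+ c pr+, are the parental types, so the F1 was b c+ pr / b+ c pr+.
The two rarest classes, b c+ pr+ and b+ c pr, are the double crossovers. Comparing them with the parentals, only the pr allele has switched, so pr is the middle locus and the order is c – pr – b.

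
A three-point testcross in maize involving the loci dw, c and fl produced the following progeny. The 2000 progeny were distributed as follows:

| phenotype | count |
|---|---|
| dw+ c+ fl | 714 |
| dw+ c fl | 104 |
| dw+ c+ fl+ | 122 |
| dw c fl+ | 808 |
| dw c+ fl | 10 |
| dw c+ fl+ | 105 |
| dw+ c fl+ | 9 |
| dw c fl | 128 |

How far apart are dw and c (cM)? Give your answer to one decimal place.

11.4 cM

The two most frequent reciprocal classes, dw+ c+ fl and dw c fl+, are the parental types, so the F1 was dw+ c+ fl / dw c fl+.
The two rarest classes, dw c+ fl and dw+ c fl+, are the double crossovers. Comparing them with the parentals, only the dw allele has switched, so dw is the middle locus and the order is c – dw – fl.
Crossovers in the c–dw interval produce the single-crossover classes dw+ c fl and dw c+ fl+ (104 + 105 = 209) plus the double crossovers (19).
RF(c–dw) = (209 + 19) / 2000 = 228/2000 = 0.1140 → 11.4 cM.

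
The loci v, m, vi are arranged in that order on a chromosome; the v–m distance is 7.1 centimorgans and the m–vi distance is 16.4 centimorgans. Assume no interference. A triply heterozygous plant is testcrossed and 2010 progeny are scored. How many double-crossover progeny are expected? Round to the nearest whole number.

23

Map distances give recombination frequencies of 0.071 and 0.164 for the two intervals.
With no interference, expected double-crossover frequency = 0.071 × 0.164 = 0.01164.
Expected number = 0.01164 × 2010 = 23.40 ≈ 23.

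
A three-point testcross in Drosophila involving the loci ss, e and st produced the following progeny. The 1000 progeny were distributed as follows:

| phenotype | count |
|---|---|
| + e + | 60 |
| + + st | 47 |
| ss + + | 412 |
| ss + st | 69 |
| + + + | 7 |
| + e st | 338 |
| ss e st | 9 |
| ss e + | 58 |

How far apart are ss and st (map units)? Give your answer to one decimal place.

14.5 map units

The two most frequent reciprocal classes, ss + + and + e st, are the parental types, so the F1 was ss + + / + e st.
The two rarest classes, + + + and ss e st, are the double crossovers. Comparing them with the parentals, only the ss allele has switched, so ss is the middle locus and the order is e – ss – st.
Crossovers in the ss–st interval produce the single-crossover classes ss + st and + e + (69 + 60 = 129) plus the double crossovers (16).
RF(ss–st) = (129 + 16) / 1000 = 145/1000 = 0.1450 → 14.5 map units.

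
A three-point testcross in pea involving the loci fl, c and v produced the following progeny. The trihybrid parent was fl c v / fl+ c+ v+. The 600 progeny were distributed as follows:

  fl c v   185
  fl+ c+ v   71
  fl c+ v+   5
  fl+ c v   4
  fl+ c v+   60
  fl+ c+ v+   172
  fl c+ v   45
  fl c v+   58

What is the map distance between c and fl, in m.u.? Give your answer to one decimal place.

The two rarest classes, fl+ c v and fl c+ v+, are the double crossovers. Comparing them with the parentals, only the fl allele has switched, so fl is the middle locus and the order is c – fl – v.
Crossovers in the c–fl interval produce the single-crossover classes fl c+ v and fl+ c v+ (45 + 60 = 105) plus the double crossovers (9).
RF(c–fl) = (105 + 9) / 600 = 114/600 = 0.1900 → 19.0 m.u.

19.0 m.u.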